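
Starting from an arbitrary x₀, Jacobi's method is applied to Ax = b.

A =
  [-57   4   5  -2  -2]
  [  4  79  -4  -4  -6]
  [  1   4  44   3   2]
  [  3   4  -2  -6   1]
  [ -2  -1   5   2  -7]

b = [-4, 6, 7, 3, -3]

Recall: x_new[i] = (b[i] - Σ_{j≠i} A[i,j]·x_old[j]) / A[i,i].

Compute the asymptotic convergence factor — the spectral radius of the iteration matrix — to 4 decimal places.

0.2187

Let D = diag(-57, 79, 44, -6, -7); L, U the strict triangles.
Jacobi: T = -D⁻¹(L+U), T[2,4] = -(2)/(44) = -0.0455; T[2,2] = 0.
  T[0,:] = [+0.0000, +0.0702, +0.0877, -0.0351, -0.0351]
  T[1,:] = [-0.0506, +0.0000, +0.0506, +0.0506, +0.0759]
  T[2,:] = [-0.0227, -0.0909, +0.0000, -0.0682, -0.0455]
  T[3,:] = [+0.5000, +0.6667, -0.3333, +0.0000, +0.1667]
  T[4,:] = [-0.2857, -0.1429, +0.7143, +0.2857, +0.0000]
|λ(T)| sorted: 0.2187, 0.1751, 0.1751, 0.1271, 0.1271.
ρ(T) = max|λ| = 0.2187; 0.2187 < 1 ⇒ converges.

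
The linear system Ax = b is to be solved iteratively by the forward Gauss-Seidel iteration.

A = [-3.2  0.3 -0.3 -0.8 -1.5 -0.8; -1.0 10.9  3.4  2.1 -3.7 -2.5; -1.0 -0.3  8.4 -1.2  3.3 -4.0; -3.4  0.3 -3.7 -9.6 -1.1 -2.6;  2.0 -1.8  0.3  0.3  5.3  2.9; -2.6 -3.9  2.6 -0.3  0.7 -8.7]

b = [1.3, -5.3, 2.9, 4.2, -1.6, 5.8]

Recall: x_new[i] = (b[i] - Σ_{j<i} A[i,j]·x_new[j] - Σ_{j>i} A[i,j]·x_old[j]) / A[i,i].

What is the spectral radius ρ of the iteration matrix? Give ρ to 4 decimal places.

Write A = D+L+U with D = diag(-3.2, 10.9, 8.4, -9.6, 5.3, -8.7).
Gauss-Seidel: T = -(D+L)⁻¹U, row 0 first, T[0,2] = -(-0.3)/(-3.2) = -0.0938; later rows by forward substitution.
  T[0,:] = [+0.0000 +0.0938 -0.0938 -0.2500 -0.4688 -0.2500]
  T[1,:] = [+0.0000 +0.0086 -0.3205 -0.2156 +0.2964 +0.2064]
  T[2,:] = [+0.0000 +0.0115 -0.0226 +0.1054 -0.4381 +0.4538]
  T[3,:] = [+0.0000 -0.0374 +0.0319 +0.0412 +0.2295 -0.3507]
  T[4,:] = [+0.0000 -0.0310 -0.0740 +0.0128 +0.2894 -0.3886]
  T[5,:] = [+0.0000 -0.0297 +0.1579 +0.2025 -0.1084 +0.0986]
|roots of det(T-λI)|: 0.5028, 0.1696, 0.1696, 0.1672, 0.0324, 0.0000.
ρ = 0.5028; 0.5028 < 1 ⇒ converges.

0.5028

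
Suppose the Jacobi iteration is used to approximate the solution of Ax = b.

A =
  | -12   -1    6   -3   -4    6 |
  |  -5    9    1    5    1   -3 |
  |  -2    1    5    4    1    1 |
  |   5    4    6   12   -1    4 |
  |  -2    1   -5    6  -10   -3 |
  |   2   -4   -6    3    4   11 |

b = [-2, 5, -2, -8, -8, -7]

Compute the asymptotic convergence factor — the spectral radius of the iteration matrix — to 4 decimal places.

1.3993

Diagonal D = diag(-12, 9, 5, 12, -10, 11); L, U strict lower/upper.
T_J = -D⁻¹(L+U): T[0,5] = -(6)/(-12) = +0.5000; T[0,0] = 0.
  T[0,:] = [+0.0000  -0.0833  +0.5000  -0.2500  -0.3333  +0.5000]
  T[1,:] = [+0.5556  +0.0000  -0.1111  -0.5556  -0.1111  +0.3333]
  T[2,:] = [+0.4000  -0.2000  +0.0000  -0.8000  -0.2000  -0.2000]
  T[3,:] = [-0.4167  -0.3333  -0.5000  +0.0000  +0.0833  -0.3333]
  T[4,:] = [-0.2000  +0.1000  -0.5000  +0.6000  +0.0000  -0.3000]
  T[5,:] = [-0.1818  +0.3636  +0.5455  -0.2727  -0.3636  +0.0000]
|roots of det(T-λI)|: 1.3993, 0.5628, 0.5628, 0.5255, 0.5255, 0.2718.
ρ(T) = max|λ| = 1.3993; 1.3993 > 1: divergent.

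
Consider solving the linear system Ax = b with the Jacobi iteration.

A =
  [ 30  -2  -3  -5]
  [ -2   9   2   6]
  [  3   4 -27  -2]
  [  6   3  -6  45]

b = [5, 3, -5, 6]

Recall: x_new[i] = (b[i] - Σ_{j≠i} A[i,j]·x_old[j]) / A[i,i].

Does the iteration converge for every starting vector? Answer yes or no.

Diagonal D = diag(30, 9, -27, 45); L, U strict lower/upper.
Jacobi: T = -D⁻¹(L+U), T[0,2] = -(-3)/(30) = +0.1000; T[0,0] = 0.
  T[0,:] = [+0.0000, +0.0667, +0.1000, +0.1667]
  T[1,:] = [+0.2222, +0.0000, -0.2222, -0.6667]
  T[2,:] = [+0.1111, +0.1481, +0.0000, -0.0741]
  T[3,:] = [-0.1333, -0.0667, +0.1333, +0.0000]
moduli |λ_i(T)| = 0.2113, 0.1683, 0.1683, 0.0917.
ρ(T) = max|λ| = 0.2113; 0.2113 < 1 ⇒ converges.

yes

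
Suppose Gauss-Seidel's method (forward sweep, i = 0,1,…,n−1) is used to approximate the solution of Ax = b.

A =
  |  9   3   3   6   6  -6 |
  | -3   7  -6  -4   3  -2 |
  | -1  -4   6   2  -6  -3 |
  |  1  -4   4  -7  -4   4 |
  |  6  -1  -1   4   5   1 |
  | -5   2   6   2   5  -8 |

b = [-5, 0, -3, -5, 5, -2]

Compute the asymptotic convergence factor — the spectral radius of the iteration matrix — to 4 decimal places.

Split A = D + L + U, D = diag(9, 7, 6, -7, 5, -8).
GS T = -(D+L)⁻¹U: row 0 first, T[0,2] = -(3)/(9) = -0.3333; later rows by forward substitution.
  T[0,:] = [+0.0000 -0.3333 -0.3333 -0.6667 -0.6667 +0.6667]
  T[1,:] = [+0.0000 -0.1429 +0.7143 +0.2857 -0.7143 +0.5714]
  T[2,:] = [+0.0000 -0.1508 +0.4206 -0.2540 +0.4127 +0.9921]
  T[3,:] = [+0.0000 -0.0522 -0.2154 -0.4036 -0.0227 +0.9070]
  T[4,:] = [+0.0000 +0.3830 +0.7993 +1.1293 +0.7578 -1.4129]
  T[5,:] = [+0.0000 +0.2859 +1.1481 +0.9025 +1.0156 -0.1861]
moduli |λ_i(T)| = 1.3582, 0.5658, 0.5658, 0.1835, 0.0853, 0.0000.
ρ = 1.3582; 1.3582 > 1 ⇒ diverges.

1.3582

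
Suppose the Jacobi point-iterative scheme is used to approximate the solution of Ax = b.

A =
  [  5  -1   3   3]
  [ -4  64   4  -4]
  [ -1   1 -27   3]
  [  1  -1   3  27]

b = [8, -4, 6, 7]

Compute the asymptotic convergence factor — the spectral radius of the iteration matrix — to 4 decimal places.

Diagonal D = diag(5, 64, -27, 27); L, U strict lower/upper.
T_J = -D⁻¹(L+U): T[1,2] = -(4)/(64) = -0.0625; T[1,1] = 0.
  T[0,:] = [+0.0000  +0.2000  -0.6000  -0.6000]
  T[1,:] = [+0.0625  +0.0000  -0.0625  +0.0625]
  T[2,:] = [-0.0370  +0.0370  +0.0000  +0.1111]
  T[3,:] = [-0.0370  +0.0370  -0.1111  +0.0000]
|eigenvalues of T|: 0.2489, 0.1853, 0.0747, 0.0747.
ρ(T) = max|λ| = 0.2489; 0.2489 < 1 ⇒ converges.

0.2489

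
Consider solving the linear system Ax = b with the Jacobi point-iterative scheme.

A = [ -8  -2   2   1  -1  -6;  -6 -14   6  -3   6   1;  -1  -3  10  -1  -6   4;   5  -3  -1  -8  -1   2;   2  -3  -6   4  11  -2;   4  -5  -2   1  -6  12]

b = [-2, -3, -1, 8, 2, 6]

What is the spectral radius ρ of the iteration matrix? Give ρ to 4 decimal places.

1.1683

Diagonal D = diag(-8, -14, 10, -8, 11, 12); L, U strict lower/upper.
T_J = -D⁻¹(L+U): T[2,3] = -(-1)/(10) = +0.1000; T[2,2] = 0.
  T[0,:] = [+0.0000  -0.2500  +0.2500  +0.1250  -0.1250  -0.7500]
  T[1,:] = [-0.4286  +0.0000  +0.4286  -0.2143  +0.4286  +0.0714]
  T[2,:] = [+0.1000  +0.3000  +0.0000  +0.1000  +0.6000  -0.4000]
  T[3,:] = [+0.6250  -0.3750  -0.1250  +0.0000  -0.1250  +0.2500]
  T[4,:] = [-0.1818  +0.2727  +0.5455  -0.3636  +0.0000  +0.1818]
  T[5,:] = [-0.3333  +0.4167  +0.1667  -0.0833  +0.5000  +0.0000]
|eigenvalues of T|: 1.1683, 0.7478, 0.4317, 0.4019, 0.3600, 0.0530.
spectral radius ρ = 1.1683; 1.1683 > 1 ⇒ diverges.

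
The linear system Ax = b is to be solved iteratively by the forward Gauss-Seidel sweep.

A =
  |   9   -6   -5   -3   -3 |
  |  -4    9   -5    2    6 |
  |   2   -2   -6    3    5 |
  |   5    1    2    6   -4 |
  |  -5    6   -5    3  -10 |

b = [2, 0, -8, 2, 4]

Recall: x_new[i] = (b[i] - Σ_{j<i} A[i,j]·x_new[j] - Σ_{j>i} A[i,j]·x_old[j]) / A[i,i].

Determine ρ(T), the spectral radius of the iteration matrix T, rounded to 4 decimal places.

Split A = D + L + U, D = diag(9, 9, -6, 6, -10).
T_GS = -(D+L)⁻¹U: row 0 first, T[0,1] = -(-6)/(9) = +0.6667; later rows by forward substitution.
  T[0,:] = [+0.0000 +0.6667 +0.5556 +0.3333 +0.3333]
  T[1,:] = [+0.0000 +0.2963 +0.8025 -0.0741 -0.5185]
  T[2,:] = [+0.0000 +0.1235 -0.0823 +0.6358 +1.1173]
  T[3,:] = [+0.0000 -0.6461 -0.5693 -0.4774 +0.1029]
  T[4,:] = [+0.0000 -0.4111 +0.0741 -0.6722 -1.0056]
|λ(T)| sorted: 1.2961, 0.4650, 0.4650, 0.2203, 0.0000.
ρ = 1.2961; 1.2961 > 1, so it fails to converge.

1.2961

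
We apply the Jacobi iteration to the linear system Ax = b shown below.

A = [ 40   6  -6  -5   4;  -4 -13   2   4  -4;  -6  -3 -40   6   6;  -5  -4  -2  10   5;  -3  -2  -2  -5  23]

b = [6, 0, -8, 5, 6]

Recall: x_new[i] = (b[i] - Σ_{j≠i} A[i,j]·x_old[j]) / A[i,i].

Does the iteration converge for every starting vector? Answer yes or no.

yes

A = D + L + U where D = diag(40, -13, -40, 10, 23).
Jacobi T = -D⁻¹(L+U): T[3,0] = -(-5)/(10) = +0.5000; T[3,3] = 0.
  T[0,:] = [+0.0000  -0.1500  +0.1500  +0.1250  -0.1000]
  T[1,:] = [-0.3077  +0.0000  +0.1538  +0.3077  -0.3077]
  T[2,:] = [-0.1500  -0.0750  +0.0000  +0.1500  +0.1500]
  T[3,:] = [+0.5000  +0.4000  +0.2000  +0.0000  -0.5000]
  T[4,:] = [+0.1304  +0.0870  +0.0870  +0.2174  +0.0000]
|eigenvalues of T|: 0.5087, 0.3092, 0.3092, 0.1757, 0.0427.
spectral radius ρ = 0.5087; 0.5087 < 1 ⇒ converges.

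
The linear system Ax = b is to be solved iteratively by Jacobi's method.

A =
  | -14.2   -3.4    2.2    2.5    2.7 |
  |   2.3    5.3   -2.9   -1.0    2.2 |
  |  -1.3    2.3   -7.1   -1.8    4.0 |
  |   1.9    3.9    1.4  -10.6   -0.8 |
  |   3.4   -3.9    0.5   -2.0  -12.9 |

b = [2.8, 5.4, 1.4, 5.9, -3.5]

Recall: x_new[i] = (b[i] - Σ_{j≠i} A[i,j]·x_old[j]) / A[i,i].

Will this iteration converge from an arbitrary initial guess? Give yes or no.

yes

A = D + L + U where D = diag(-14.2, 5.3, -7.1, -10.6, -12.9).
Jacobi T = -D⁻¹(L+U): T[2,1] = -(2.3)/(-7.1) = +0.3239; T[2,2] = 0.
  T[0,:] = [+0.0000 -0.2394 +0.1549 +0.1761 +0.1901]
  T[1,:] = [-0.4340 +0.0000 +0.5472 +0.1887 -0.4151]
  T[2,:] = [-0.1831 +0.3239 +0.0000 -0.2535 +0.5634]
  T[3,:] = [+0.1792 +0.3679 +0.1321 +0.0000 -0.0755]
  T[4,:] = [+0.2636 -0.3023 +0.0388 -0.1550 +0.0000]
moduli |λ_i(T)| = 0.7225, 0.5853, 0.4164, 0.3779, 0.3779.
spectral radius ρ = 0.7225; 0.7225 < 1: convergent.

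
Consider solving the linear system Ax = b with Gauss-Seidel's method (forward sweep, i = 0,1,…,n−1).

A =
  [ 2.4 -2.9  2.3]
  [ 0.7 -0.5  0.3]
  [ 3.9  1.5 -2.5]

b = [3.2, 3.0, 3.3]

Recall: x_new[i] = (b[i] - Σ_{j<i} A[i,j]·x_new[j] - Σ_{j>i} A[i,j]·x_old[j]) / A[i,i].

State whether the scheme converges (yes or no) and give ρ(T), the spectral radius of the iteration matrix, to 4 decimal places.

A = D + L + U where D = diag(2.4, -0.5, -2.5).
Gauss-Seidel: T = -(D+L)⁻¹U, row 0 first, T[0,1] = -(-2.9)/(2.4) = +1.2083; later rows by forward substitution.
  T[0,:] = [+0.0000  +1.2083  -0.9583]
  T[1,:] = [+0.0000  +1.6917  -0.7417]
  T[2,:] = [+0.0000  +2.9000  -1.9400]
|roots of det(T-λI)|: 1.1949, 0.9465, 0.0000.
ρ = 1.1949; 1.1949 > 1: divergent.

no, ρ = 1.1949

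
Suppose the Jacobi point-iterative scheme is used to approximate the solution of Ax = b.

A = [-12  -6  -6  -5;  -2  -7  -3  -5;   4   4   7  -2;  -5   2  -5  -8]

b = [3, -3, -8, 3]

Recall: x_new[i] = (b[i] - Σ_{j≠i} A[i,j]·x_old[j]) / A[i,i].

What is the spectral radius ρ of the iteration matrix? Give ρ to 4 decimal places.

1.1795

Write A = D+L+U with D = diag(-12, -7, 7, -8).
T_J = -D⁻¹(L+U): T[2,1] = -(4)/(7) = -0.5714; T[2,2] = 0.
  T[0,:] = [+0.0000 -0.5000 -0.5000 -0.4167]
  T[1,:] = [-0.2857 +0.0000 -0.4286 -0.7143]
  T[2,:] = [-0.5714 -0.5714 +0.0000 +0.2857]
  T[3,:] = [-0.6250 +0.2500 -0.6250 +0.0000]
moduli |λ_i(T)| = 1.1795, 0.6978, 0.6978, 0.4472.
ρ = 1.1795; 1.1795 > 1: divergent.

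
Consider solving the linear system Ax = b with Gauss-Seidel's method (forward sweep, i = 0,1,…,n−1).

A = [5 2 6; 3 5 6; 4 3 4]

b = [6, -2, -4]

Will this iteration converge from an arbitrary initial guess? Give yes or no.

Let D = diag(5, 5, 4); L, U the strict triangles.
Gauss-Seidel: T = -(D+L)⁻¹U, row 0 first, T[0,1] = -(2)/(5) = -0.4000; later rows by forward substitution.
  T[0,:] = [+0.0000, -0.4000, -1.2000]
  T[1,:] = [+0.0000, +0.2400, -0.4800]
  T[2,:] = [+0.0000, +0.2200, +1.5600]
moduli |λ_i(T)| = 1.4745, 0.3255, 0.0000.
ρ(T) = max|λ| = 1.4745; 1.4745 > 1 ⇒ diverges.

no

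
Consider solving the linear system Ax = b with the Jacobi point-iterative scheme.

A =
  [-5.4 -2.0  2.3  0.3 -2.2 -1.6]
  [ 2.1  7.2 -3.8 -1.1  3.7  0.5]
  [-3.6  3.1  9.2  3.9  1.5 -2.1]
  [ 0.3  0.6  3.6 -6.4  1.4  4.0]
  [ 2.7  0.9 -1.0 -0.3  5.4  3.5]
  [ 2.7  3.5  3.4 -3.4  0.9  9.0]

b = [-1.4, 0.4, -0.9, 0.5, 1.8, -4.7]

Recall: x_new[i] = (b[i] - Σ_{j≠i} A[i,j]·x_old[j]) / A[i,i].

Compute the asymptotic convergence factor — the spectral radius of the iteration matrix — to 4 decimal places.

Write A = D+L+U with D = diag(-5.4, 7.2, 9.2, -6.4, 5.4, 9).
Jacobi: T = -D⁻¹(L+U), T[1,0] = -(2.1)/(7.2) = -0.2917; T[1,1] = 0.
  T[0,:] = [+0.0000  -0.3704  +0.4259  +0.0556  -0.4074  -0.2963]
  T[1,:] = [-0.2917  +0.0000  +0.5278  +0.1528  -0.5139  -0.0694]
  T[2,:] = [+0.3913  -0.3370  +0.0000  -0.4239  -0.1630  +0.2283]
  T[3,:] = [+0.0469  +0.0938  +0.5625  +0.0000  +0.2188  +0.6250]
  T[4,:] = [-0.5000  -0.1667  +0.1852  +0.0556  +0.0000  -0.6481]
  T[5,:] = [-0.3000  -0.3889  -0.3778  +0.3778  -0.1000  +0.0000]
|eigenvalues of T|: 1.1699, 0.6178, 0.6178, 0.4809, 0.4738, 0.4738.
ρ(T) = max|λ| = 1.1699; 1.1699 > 1: divergent.

1.1699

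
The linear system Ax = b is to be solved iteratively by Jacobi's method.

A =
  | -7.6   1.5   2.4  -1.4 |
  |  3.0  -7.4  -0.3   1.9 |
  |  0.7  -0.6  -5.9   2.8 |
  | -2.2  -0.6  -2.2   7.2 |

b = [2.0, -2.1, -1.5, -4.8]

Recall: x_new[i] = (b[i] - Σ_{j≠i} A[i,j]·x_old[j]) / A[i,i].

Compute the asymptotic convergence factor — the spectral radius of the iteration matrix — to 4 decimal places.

Write A = D+L+U with D = diag(-7.6, -7.4, -5.9, 7.2).
T_J = -D⁻¹(L+U): T[0,3] = -(-1.4)/(-7.6) = -0.1842; T[0,0] = 0.
  T[0,:] = [+0.0000, +0.1974, +0.3158, -0.1842]
  T[1,:] = [+0.4054, +0.0000, -0.0405, +0.2568]
  T[2,:] = [+0.1186, -0.1017, +0.0000, +0.4746]
  T[3,:] = [+0.3056, +0.0833, +0.3056, +0.0000]
|λ(T)| sorted: 0.5051, 0.3209, 0.3209, 0.1260.
ρ(T) = max|λ| = 0.5051; 0.5051 < 1, so it converges for any x₀.

0.5051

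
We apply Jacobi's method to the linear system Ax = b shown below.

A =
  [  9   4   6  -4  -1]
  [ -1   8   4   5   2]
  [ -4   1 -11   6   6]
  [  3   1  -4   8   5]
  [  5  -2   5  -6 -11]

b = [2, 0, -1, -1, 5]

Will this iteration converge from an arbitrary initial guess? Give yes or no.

no

Split A = D + L + U, D = diag(9, 8, -11, 8, -11).
Jacobi T = -D⁻¹(L+U): T[4,1] = -(-2)/(-11) = -0.1818; T[4,4] = 0.
  T[0,:] = [+0.0000 -0.4444 -0.6667 +0.4444 +0.1111]
  T[1,:] = [+0.1250 +0.0000 -0.5000 -0.6250 -0.2500]
  T[2,:] = [-0.3636 +0.0909 +0.0000 +0.5455 +0.5455]
  T[3,:] = [-0.3750 -0.1250 +0.5000 +0.0000 -0.6250]
  T[4,:] = [+0.4545 -0.1818 +0.4545 -0.5455 +0.0000]
|eigenvalues of T|: 1.2348, 0.7028, 0.7028, 0.5489, 0.3454.
spectral radius ρ = 1.2348; 1.2348 > 1: divergent.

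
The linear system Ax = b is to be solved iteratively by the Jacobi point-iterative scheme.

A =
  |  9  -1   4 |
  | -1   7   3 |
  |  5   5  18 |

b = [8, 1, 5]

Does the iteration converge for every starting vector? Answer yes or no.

Diagonal D = diag(9, 7, 18); L, U strict lower/upper.
Jacobi: T = -D⁻¹(L+U), T[0,1] = -(-1)/(9) = +0.1111; T[0,0] = 0.
  T[0,:] = [+0.0000 +0.1111 -0.4444]
  T[1,:] = [+0.1429 +0.0000 -0.4286]
  T[2,:] = [-0.2778 -0.2778 +0.0000]
|eigenvalues of T|: 0.5599, 0.4324, 0.1275.
ρ(T) = max|λ| = 0.5599; 0.5599 < 1, so it converges for any x₀.

yes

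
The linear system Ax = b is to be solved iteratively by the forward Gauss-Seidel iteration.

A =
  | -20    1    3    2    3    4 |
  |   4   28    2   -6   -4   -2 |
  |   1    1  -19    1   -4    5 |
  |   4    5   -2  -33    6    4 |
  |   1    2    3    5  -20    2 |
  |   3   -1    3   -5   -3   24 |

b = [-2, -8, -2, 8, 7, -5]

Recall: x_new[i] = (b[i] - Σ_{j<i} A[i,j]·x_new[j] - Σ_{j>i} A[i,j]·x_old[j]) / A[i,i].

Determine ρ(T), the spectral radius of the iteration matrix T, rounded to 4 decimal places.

Let D = diag(-20, 28, -19, -33, -20, 24); L, U the strict triangles.
Gauss-Seidel: T = -(D+L)⁻¹U, row 0 first, T[0,2] = -(3)/(-20) = +0.1500; later rows by forward substitution.
  T[0,:] = [+0.0000  +0.0500  +0.1500  +0.1000  +0.1500  +0.2000]
  T[1,:] = [+0.0000  -0.0071  -0.0929  +0.2000  +0.1214  +0.0429]
  T[2,:] = [+0.0000  +0.0023  +0.0030  +0.0684  -0.1962  +0.2759]
  T[3,:] = [+0.0000  +0.0048  +0.0039  +0.0383  +0.2303  +0.1352]
  T[4,:] = [+0.0000  +0.0033  -0.0004  +0.0448  +0.0478  +0.1895]
  T[5,:] = [+0.0000  -0.0054  -0.0222  +0.0009  +0.0648  -0.0058]
|eigenvalues of T|: 0.1891, 0.1005, 0.1005, 0.0312, 0.0072, 0.0000.
spectral radius ρ = 0.1891; 0.1891 < 1, so it converges for any x₀.

0.1891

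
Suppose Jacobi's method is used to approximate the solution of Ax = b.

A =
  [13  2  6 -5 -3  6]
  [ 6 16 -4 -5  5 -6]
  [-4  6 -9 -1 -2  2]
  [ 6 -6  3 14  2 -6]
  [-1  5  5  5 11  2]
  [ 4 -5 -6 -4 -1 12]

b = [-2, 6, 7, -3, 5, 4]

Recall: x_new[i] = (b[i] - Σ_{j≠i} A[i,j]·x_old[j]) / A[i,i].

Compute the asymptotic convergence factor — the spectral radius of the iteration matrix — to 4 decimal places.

1.4002

A = D + L + U where D = diag(13, 16, -9, 14, 11, 12).
Jacobi T = -D⁻¹(L+U): T[2,4] = -(-2)/(-9) = -0.2222; T[2,2] = 0.
  T[0,:] = [+0.0000  -0.1538  -0.4615  +0.3846  +0.2308  -0.4615]
  T[1,:] = [-0.3750  +0.0000  +0.2500  +0.3125  -0.3125  +0.3750]
  T[2,:] = [-0.4444  +0.6667  +0.0000  -0.1111  -0.2222  +0.2222]
  T[3,:] = [-0.4286  +0.4286  -0.2143  +0.0000  -0.1429  +0.4286]
  T[4,:] = [+0.0909  -0.4545  -0.4545  -0.4545  +0.0000  -0.1818]
  T[5,:] = [-0.3333  +0.4167  +0.5000  +0.3333  +0.0833  +0.0000]
|roots of det(T-λI)|: 1.4002, 0.6421, 0.6421, 0.4952, 0.2530, 0.2530.
ρ = 1.4002; 1.4002 > 1: divergent.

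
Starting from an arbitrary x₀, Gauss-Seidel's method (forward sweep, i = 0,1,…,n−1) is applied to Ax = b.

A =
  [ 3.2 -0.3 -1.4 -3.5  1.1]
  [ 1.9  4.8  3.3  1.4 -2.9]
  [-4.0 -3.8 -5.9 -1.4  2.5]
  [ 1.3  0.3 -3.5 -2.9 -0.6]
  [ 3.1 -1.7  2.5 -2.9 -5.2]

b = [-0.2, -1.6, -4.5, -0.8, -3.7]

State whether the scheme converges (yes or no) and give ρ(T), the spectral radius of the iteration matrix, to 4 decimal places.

Split A = D + L + U, D = diag(3.2, 4.8, -5.9, -2.9, -5.2).
GS T = -(D+L)⁻¹U: row 0 first, T[0,2] = -(-1.4)/(3.2) = +0.4375; later rows by forward substitution.
  T[0,:] = [+0.0000 +0.0938 +0.4375 +1.0938 -0.3438]
  T[1,:] = [+0.0000 -0.0371 -0.8607 -0.7246 +0.7402]
  T[2,:] = [+0.0000 -0.0397 +0.2577 -0.5121 +0.1800]
  T[3,:] = [+0.0000 +0.0861 -0.2040 +1.0334 -0.5017]
  T[4,:] = [+0.0000 +0.0010 +0.7798 +0.0664 -0.0806]
|eigenvalues of T|: 1.2521, 0.1918, 0.1918, 0.0410, 0.0000.
ρ(T) = max|λ| = 1.2521; 1.2521 > 1 ⇒ diverges.

no, ρ = 1.2521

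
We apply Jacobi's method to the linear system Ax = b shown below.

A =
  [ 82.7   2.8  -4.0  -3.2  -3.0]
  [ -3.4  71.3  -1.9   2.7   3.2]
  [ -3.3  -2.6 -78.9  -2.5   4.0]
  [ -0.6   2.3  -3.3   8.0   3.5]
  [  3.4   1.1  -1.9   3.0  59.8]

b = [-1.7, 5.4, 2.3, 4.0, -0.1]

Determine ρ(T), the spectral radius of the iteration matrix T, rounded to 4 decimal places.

Write A = D+L+U with D = diag(82.7, 71.3, -78.9, 8, 59.8).
Jacobi: T = -D⁻¹(L+U), T[2,1] = -(-2.6)/(-78.9) = -0.0330; T[2,2] = 0.
  T[0,:] = [+0.0000 -0.0339 +0.0484 +0.0387 +0.0363]
  T[1,:] = [+0.0477 +0.0000 +0.0266 -0.0379 -0.0449]
  T[2,:] = [-0.0418 -0.0330 +0.0000 -0.0317 +0.0507]
  T[3,:] = [+0.0750 -0.2875 +0.4125 +0.0000 -0.4375]
  T[4,:] = [-0.0569 -0.0184 +0.0318 -0.0502 +0.0000]
moduli |λ_i(T)| = 0.1661, 0.1115, 0.0867, 0.0867, 0.0454.
ρ = 0.1661; 0.1661 < 1: convergent.

0.1661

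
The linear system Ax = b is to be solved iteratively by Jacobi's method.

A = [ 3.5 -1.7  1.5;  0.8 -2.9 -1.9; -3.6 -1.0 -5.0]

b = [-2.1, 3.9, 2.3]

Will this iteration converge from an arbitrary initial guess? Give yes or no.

yes

Write A = D+L+U with D = diag(3.5, -2.9, -5).
Jacobi: T = -D⁻¹(L+U), T[2,1] = -(-1)/(-5) = -0.2000; T[2,2] = 0.
  T[0,:] = [+0.0000, +0.4857, -0.4286]
  T[1,:] = [+0.2759, +0.0000, -0.6552]
  T[2,:] = [-0.7200, -0.2000, +0.0000]
moduli |λ_i(T)| = 0.9209, 0.5239, 0.5239.
ρ = 0.9209; 0.9209 < 1: convergent.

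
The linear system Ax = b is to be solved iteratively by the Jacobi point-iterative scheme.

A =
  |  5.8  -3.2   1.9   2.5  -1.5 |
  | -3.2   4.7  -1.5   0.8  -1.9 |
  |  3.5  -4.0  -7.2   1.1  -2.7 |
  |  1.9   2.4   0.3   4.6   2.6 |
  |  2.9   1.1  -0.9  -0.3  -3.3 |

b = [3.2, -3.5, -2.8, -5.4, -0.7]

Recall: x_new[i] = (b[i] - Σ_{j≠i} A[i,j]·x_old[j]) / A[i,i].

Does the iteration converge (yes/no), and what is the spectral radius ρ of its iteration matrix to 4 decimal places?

no, ρ = 1.3333

Split A = D + L + U, D = diag(5.8, 4.7, -7.2, 4.6, -3.3).
Jacobi T = -D⁻¹(L+U): T[4,0] = -(2.9)/(-3.3) = +0.8788; T[4,4] = 0.
  T[0,:] = [+0.0000 +0.5517 -0.3276 -0.4310 +0.2586]
  T[1,:] = [+0.6809 +0.0000 +0.3191 -0.1702 +0.4043]
  T[2,:] = [+0.4861 -0.5556 +0.0000 +0.1528 -0.3750]
  T[3,:] = [-0.4130 -0.5217 -0.0652 +0.0000 -0.5652]
  T[4,:] = [+0.8788 +0.3333 -0.2727 -0.0909 +0.0000]
eigenvalue magnitudes: 1.3333, 0.7682, 0.7682, 0.1789, 0.1789.
ρ = 1.3333; 1.3333 > 1, so it fails to converge.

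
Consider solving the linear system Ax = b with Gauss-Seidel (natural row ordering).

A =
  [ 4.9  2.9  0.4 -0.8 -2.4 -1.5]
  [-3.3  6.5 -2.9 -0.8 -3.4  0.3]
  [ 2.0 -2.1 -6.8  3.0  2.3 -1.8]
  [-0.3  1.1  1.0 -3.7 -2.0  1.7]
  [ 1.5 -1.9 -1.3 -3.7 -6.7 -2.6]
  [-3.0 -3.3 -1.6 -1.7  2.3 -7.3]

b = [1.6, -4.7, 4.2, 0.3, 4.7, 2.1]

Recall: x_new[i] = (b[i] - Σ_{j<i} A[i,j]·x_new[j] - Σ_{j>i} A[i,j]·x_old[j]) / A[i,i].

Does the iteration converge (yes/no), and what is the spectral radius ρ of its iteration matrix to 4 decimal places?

yes, ρ = 0.9486

Write A = D+L+U with D = diag(4.9, 6.5, -6.8, -3.7, -6.7, -7.3).
T_GS = -(D+L)⁻¹U: row 0 first, T[0,2] = -(0.4)/(4.9) = -0.0816; later rows by forward substitution.
  T[0,:] = [+0.0000, -0.5918, -0.0816, +0.1633, +0.4898, +0.3061]
  T[1,:] = [+0.0000, -0.3005, +0.4047, +0.2060, +0.7717, +0.1093]
  T[2,:] = [+0.0000, -0.0813, -0.1490, +0.4256, +0.2440, -0.2084]
  T[3,:] = [+0.0000, -0.0633, +0.0867, +0.1630, -0.2849, +0.4108]
  T[4,:] = [+0.0000, +0.0034, -0.1520, -0.1945, +0.0008, -0.5369]
  T[5,:] = [+0.0000, +0.4127, -0.1848, -0.3527, -0.5370, -0.3944]
|eigenvalues of T|: 0.9486, 0.3922, 0.3922, 0.3037, 0.2267, 0.0000.
ρ(T) = max|λ| = 0.9486; 0.9486 < 1 ⇒ converges.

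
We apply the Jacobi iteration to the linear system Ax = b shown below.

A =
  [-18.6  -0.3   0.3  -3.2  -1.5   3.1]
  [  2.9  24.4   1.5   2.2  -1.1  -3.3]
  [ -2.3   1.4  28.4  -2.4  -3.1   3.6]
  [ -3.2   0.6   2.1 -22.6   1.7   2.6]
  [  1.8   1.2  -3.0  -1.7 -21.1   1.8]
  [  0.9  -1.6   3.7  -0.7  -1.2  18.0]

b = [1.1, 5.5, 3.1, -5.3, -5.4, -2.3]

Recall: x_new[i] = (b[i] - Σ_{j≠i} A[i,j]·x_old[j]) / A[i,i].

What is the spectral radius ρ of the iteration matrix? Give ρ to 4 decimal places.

A = D + L + U where D = diag(-18.6, 24.4, 28.4, -22.6, -21.1, 18).
T_J = -D⁻¹(L+U): T[3,0] = -(-3.2)/(-22.6) = -0.1416; T[3,3] = 0.
  T[0,:] = [+0.0000  -0.0161  +0.0161  -0.1720  -0.0806  +0.1667]
  T[1,:] = [-0.1189  +0.0000  -0.0615  -0.0902  +0.0451  +0.1352]
  T[2,:] = [+0.0810  -0.0493  +0.0000  +0.0845  +0.1092  -0.1268]
  T[3,:] = [-0.1416  +0.0265  +0.0929  +0.0000  +0.0752  +0.1150]
  T[4,:] = [+0.0853  +0.0569  -0.1422  -0.0806  +0.0000  +0.0853]
  T[5,:] = [-0.0500  +0.0889  -0.2056  +0.0389  +0.0667  +0.0000]
|λ(T)| sorted: 0.2731, 0.1833, 0.1630, 0.1630, 0.0956, 0.0041.
ρ = 0.2731; 0.2731 < 1 ⇒ converges.

0.2731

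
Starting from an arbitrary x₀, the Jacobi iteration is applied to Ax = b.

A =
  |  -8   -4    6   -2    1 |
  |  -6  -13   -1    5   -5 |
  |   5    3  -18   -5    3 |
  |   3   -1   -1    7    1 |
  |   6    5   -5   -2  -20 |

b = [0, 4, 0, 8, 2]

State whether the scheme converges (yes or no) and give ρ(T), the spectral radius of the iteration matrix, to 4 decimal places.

yes, ρ = 0.8582

A = D + L + U where D = diag(-8, -13, -18, 7, -20).
T_J = -D⁻¹(L+U): T[4,0] = -(6)/(-20) = +0.3000; T[4,4] = 0.
  T[0,:] = [+0.0000, -0.5000, +0.7500, -0.2500, +0.1250]
  T[1,:] = [-0.4615, +0.0000, -0.0769, +0.3846, -0.3846]
  T[2,:] = [+0.2778, +0.1667, +0.0000, -0.2778, +0.1667]
  T[3,:] = [-0.4286, +0.1429, +0.1429, +0.0000, -0.1429]
  T[4,:] = [+0.3000, +0.2500, -0.2500, -0.1000, +0.0000]
|eigenvalues of T|: 0.8582, 0.4824, 0.4824, 0.0728, 0.0199.
ρ(T) = max|λ| = 0.8582; 0.8582 < 1, so it converges for any x₀.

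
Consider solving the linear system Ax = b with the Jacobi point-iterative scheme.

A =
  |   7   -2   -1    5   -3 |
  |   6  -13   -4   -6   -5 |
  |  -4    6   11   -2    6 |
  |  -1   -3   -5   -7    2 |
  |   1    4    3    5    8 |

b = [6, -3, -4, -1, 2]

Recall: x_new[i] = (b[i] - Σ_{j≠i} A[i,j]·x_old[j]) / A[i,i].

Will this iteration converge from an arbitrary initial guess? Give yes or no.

no

Write A = D+L+U with D = diag(7, -13, 11, -7, 8).
T_J = -D⁻¹(L+U): T[3,1] = -(-3)/(-7) = -0.4286; T[3,3] = 0.
  T[0,:] = [+0.0000 +0.2857 +0.1429 -0.7143 +0.4286]
  T[1,:] = [+0.4615 +0.0000 -0.3077 -0.4615 -0.3846]
  T[2,:] = [+0.3636 -0.5455 +0.0000 +0.1818 -0.5455]
  T[3,:] = [-0.1429 -0.4286 -0.7143 +0.0000 +0.2857]
  T[4,:] = [-0.1250 -0.5000 -0.3750 -0.6250 +0.0000]
|roots of det(T-λI)|: 1.1668, 0.7037, 0.5678, 0.5678, 0.3951.
spectral radius ρ = 1.1668; 1.1668 > 1 ⇒ diverges.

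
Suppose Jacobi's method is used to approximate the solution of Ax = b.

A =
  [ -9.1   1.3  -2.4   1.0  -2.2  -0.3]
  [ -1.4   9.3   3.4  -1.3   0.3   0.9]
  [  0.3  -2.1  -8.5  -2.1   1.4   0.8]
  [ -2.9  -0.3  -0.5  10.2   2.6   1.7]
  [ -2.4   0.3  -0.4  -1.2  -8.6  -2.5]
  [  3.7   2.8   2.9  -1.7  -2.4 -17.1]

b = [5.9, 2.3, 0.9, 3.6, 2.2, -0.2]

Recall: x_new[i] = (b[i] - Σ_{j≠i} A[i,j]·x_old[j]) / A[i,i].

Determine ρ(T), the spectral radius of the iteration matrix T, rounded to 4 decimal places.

0.5732

Write A = D+L+U with D = diag(-9.1, 9.3, -8.5, 10.2, -8.6, -17.1).
Jacobi: T = -D⁻¹(L+U), T[5,4] = -(-2.4)/(-17.1) = -0.1404; T[5,5] = 0.
  T[0,:] = [+0.0000 +0.1429 -0.2637 +0.1099 -0.2418 -0.0330]
  T[1,:] = [+0.1505 +0.0000 -0.3656 +0.1398 -0.0323 -0.0968]
  T[2,:] = [+0.0353 -0.2471 +0.0000 -0.2471 +0.1647 +0.0941]
  T[3,:] = [+0.2843 +0.0294 +0.0490 +0.0000 -0.2549 -0.1667]
  T[4,:] = [-0.2791 +0.0349 -0.0465 -0.1395 +0.0000 -0.2907]
  T[5,:] = [+0.2164 +0.1637 +0.1696 -0.0994 -0.1404 +0.0000]
moduli |λ_i(T)| = 0.5732, 0.4142, 0.2954, 0.2954, 0.2076, 0.2076.
ρ = 0.5732; 0.5732 < 1, so it converges for any x₀.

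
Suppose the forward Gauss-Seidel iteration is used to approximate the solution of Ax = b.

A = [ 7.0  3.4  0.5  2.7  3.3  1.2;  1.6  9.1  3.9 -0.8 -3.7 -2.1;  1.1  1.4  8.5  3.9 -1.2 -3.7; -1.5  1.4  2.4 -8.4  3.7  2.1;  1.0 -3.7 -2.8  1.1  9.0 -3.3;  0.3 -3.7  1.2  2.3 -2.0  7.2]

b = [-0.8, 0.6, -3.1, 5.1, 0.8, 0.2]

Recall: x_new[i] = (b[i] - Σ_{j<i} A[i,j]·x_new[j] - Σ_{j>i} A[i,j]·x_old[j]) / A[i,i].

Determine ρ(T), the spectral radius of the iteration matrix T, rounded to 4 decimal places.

Diagonal D = diag(7, 9.1, 8.5, -8.4, 9, 7.2); L, U strict lower/upper.
Gauss-Seidel: T = -(D+L)⁻¹U, row 0 first, T[0,4] = -(3.3)/(7) = -0.4714; later rows by forward substitution.
  T[0,:] = [+0.0000 -0.4857 -0.0714 -0.3857 -0.4714 -0.1714]
  T[1,:] = [+0.0000 +0.0854 -0.4160 +0.1557 +0.4895 +0.2609]
  T[2,:] = [+0.0000 +0.0488 +0.0778 -0.4346 +0.1216 +0.4145]
  T[3,:] = [+0.0000 +0.1149 -0.0344 -0.0293 +0.6410 +0.4425]
  T[4,:] = [+0.0000 +0.0902 -0.1347 -0.0247 +0.2131 +0.5678]
  T[5,:] = [+0.0000 +0.0443 -0.2502 +0.1710 +0.1054 +0.0885]
|eigenvalues of T|: 0.7491, 0.4464, 0.4464, 0.1263, 0.0341, 0.0000.
spectral radius ρ = 0.7491; 0.7491 < 1, so it converges for any x₀.

0.7491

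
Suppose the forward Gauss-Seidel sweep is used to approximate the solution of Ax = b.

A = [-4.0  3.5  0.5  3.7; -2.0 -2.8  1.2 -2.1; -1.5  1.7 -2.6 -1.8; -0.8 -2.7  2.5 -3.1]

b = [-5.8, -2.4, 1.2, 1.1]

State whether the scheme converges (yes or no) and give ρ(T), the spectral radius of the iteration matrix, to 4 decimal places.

no, ρ = 1.4985

Write A = D+L+U with D = diag(-4, -2.8, -2.6, -3.1).
T_GS = -(D+L)⁻¹U: row 0 first, T[0,2] = -(0.5)/(-4) = +0.1250; later rows by forward substitution.
  T[0,:] = [+0.0000, +0.8750, +0.1250, +0.9250]
  T[1,:] = [+0.0000, -0.6250, +0.3393, -1.4107]
  T[2,:] = [+0.0000, -0.9135, +0.1497, -2.1484]
  T[3,:] = [+0.0000, -0.4181, -0.2070, -0.7426]
|roots of det(T-λI)|: 1.4985, 0.3941, 0.1134, 0.0000.
ρ(T) = max|λ| = 1.4985; 1.4985 > 1 ⇒ diverges.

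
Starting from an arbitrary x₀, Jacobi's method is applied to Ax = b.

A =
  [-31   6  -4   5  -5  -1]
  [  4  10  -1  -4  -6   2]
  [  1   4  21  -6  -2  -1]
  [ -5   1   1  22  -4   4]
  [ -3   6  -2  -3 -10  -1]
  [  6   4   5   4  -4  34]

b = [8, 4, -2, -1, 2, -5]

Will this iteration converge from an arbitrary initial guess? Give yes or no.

yes

Split A = D + L + U, D = diag(-31, 10, 21, 22, -10, 34).
Jacobi: T = -D⁻¹(L+U), T[2,5] = -(-1)/(21) = +0.0476; T[2,2] = 0.
  T[0,:] = [+0.0000 +0.1935 -0.1290 +0.1613 -0.1613 -0.0323]
  T[1,:] = [-0.4000 +0.0000 +0.1000 +0.4000 +0.6000 -0.2000]
  T[2,:] = [-0.0476 -0.1905 +0.0000 +0.2857 +0.0952 +0.0476]
  T[3,:] = [+0.2273 -0.0455 -0.0455 +0.0000 +0.1818 -0.1818]
  T[4,:] = [-0.3000 +0.6000 -0.2000 -0.3000 +0.0000 -0.1000]
  T[5,:] = [-0.1765 -0.1176 -0.1471 -0.1176 +0.1176 +0.0000]
|roots of det(T-λI)|: 0.5604, 0.4750, 0.4750, 0.3700, 0.1258, 0.1258.
spectral radius ρ = 0.5604; 0.5604 < 1, so it converges for any x₀.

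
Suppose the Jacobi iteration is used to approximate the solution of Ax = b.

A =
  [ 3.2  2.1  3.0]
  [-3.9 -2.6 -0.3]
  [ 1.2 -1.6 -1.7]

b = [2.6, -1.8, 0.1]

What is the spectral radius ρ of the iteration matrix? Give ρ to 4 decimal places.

Let D = diag(3.2, -2.6, -1.7); L, U the strict triangles.
Jacobi: T = -D⁻¹(L+U), T[1,0] = -(-3.9)/(-2.6) = -1.5000; T[1,1] = 0.
  T[0,:] = [+0.0000  -0.6562  -0.9375]
  T[1,:] = [-1.5000  +0.0000  -0.1154]
  T[2,:] = [+0.7059  -0.9412  +0.0000]
|eigenvalues of T|: 1.2151, 1.0224, 1.0224.
ρ = 1.2151; 1.2151 > 1: divergent.

1.2151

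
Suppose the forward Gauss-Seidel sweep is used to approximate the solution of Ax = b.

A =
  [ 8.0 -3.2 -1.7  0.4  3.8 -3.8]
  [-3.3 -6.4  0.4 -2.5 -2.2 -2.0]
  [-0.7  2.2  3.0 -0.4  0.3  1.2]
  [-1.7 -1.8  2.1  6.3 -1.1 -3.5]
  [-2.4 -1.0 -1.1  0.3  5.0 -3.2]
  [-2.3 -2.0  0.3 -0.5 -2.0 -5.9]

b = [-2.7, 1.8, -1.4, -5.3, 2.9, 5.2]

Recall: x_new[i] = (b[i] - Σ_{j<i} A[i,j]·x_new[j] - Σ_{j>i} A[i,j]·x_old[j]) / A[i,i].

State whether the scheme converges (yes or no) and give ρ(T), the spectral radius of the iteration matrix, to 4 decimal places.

Split A = D + L + U, D = diag(8, -6.4, 3, 6.3, 5, -5.9).
GS T = -(D+L)⁻¹U: row 0 first, T[0,3] = -(0.4)/(8) = -0.0500; later rows by forward substitution.
  T[0,:] = [+0.0000  +0.4000  +0.2125  -0.0500  -0.4750  +0.4750]
  T[1,:] = [+0.0000  -0.2063  -0.0471  -0.3648  -0.0988  -0.5574]
  T[2,:] = [+0.0000  +0.2446  +0.0841  +0.3892  -0.1384  +0.1196]
  T[3,:] = [+0.0000  -0.0325  +0.0159  -0.2475  +0.0643  +0.4846]
  T[4,:] = [+0.0000  +0.2065  +0.1101  +0.0035  -0.2821  +0.7538]
  T[5,:] = [+0.0000  -0.1408  -0.1013  +0.1827  +0.3018  -0.2867]
|roots of det(T-λI)|: 0.8498, 0.3701, 0.3385, 0.0752, 0.0182, 0.0000.
spectral radius ρ = 0.8498; 0.8498 < 1 ⇒ converges.

yes, ρ = 0.8498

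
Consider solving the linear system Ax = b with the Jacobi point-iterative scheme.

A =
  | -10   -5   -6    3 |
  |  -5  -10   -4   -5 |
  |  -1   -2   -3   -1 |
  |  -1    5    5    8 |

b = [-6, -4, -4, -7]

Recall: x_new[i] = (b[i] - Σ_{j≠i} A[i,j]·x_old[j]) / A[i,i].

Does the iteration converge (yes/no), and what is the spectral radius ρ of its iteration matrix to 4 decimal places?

Split A = D + L + U, D = diag(-10, -10, -3, 8).
Jacobi T = -D⁻¹(L+U): T[1,3] = -(-5)/(-10) = -0.5000; T[1,1] = 0.
  T[0,:] = [+0.0000  -0.5000  -0.6000  +0.3000]
  T[1,:] = [-0.5000  +0.0000  -0.4000  -0.5000]
  T[2,:] = [-0.3333  -0.6667  +0.0000  -0.3333]
  T[3,:] = [+0.1250  -0.6250  -0.6250  +0.0000]
|λ(T)| sorted: 1.2129, 0.7968, 0.6307, 0.2146.
spectral radius ρ = 1.2129; 1.2129 > 1, so it fails to converge.

no, ρ = 1.2129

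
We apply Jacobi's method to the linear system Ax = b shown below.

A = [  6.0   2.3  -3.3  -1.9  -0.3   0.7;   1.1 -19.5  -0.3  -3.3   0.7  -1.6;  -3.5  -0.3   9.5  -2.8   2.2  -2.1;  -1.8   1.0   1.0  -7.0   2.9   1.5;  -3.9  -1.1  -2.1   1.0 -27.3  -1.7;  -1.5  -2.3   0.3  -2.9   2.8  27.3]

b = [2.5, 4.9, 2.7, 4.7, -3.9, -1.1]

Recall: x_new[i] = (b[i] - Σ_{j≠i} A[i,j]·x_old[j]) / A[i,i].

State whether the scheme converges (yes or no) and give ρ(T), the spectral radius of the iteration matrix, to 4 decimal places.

Let D = diag(6, -19.5, 9.5, -7, -27.3, 27.3); L, U the strict triangles.
Jacobi: T = -D⁻¹(L+U), T[2,0] = -(-3.5)/(9.5) = +0.3684; T[2,2] = 0.
  T[0,:] = [+0.0000  -0.3833  +0.5500  +0.3167  +0.0500  -0.1167]
  T[1,:] = [+0.0564  +0.0000  -0.0154  -0.1692  +0.0359  -0.0821]
  T[2,:] = [+0.3684  +0.0316  +0.0000  +0.2947  -0.2316  +0.2211]
  T[3,:] = [-0.2571  +0.1429  +0.1429  +0.0000  +0.4143  +0.2143]
  T[4,:] = [-0.1429  -0.0403  -0.0769  +0.0366  +0.0000  -0.0623]
  T[5,:] = [+0.0549  +0.0842  -0.0110  +0.1062  -0.1026  +0.0000]
|eigenvalues of T|: 0.4445, 0.3264, 0.3264, 0.2061, 0.1187, 0.1187.
spectral radius ρ = 0.4445; 0.4445 < 1 ⇒ converges.

yes, ρ = 0.4445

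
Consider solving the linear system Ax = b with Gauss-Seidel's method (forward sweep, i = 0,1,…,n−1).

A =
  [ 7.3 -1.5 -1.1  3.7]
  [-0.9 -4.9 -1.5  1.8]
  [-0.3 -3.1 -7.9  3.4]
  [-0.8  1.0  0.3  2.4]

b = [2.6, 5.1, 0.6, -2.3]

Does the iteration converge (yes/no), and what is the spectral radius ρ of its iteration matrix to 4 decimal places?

yes, ρ = 0.5557

Diagonal D = diag(7.3, -4.9, -7.9, 2.4); L, U strict lower/upper.
Gauss-Seidel: T = -(D+L)⁻¹U, row 0 first, T[0,3] = -(3.7)/(7.3) = -0.5068; later rows by forward substitution.
  T[0,:] = [+0.0000  +0.2055  +0.1507  -0.5068]
  T[1,:] = [+0.0000  -0.0377  -0.3338  +0.4604]
  T[2,:] = [+0.0000  +0.0070  +0.1253  +0.2689]
  T[3,:] = [+0.0000  +0.0833  +0.1737  -0.3944]
eigenvalue magnitudes: 0.5557, 0.1274, 0.1274, 0.0000.
ρ(T) = max|λ| = 0.5557; 0.5557 < 1 ⇒ converges.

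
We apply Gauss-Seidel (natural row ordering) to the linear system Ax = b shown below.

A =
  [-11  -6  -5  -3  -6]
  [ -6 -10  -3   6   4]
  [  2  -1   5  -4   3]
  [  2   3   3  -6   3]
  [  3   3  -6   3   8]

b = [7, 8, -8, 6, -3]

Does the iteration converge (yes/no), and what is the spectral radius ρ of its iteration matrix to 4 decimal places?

A = D + L + U where D = diag(-11, -10, 5, -6, 8).
GS T = -(D+L)⁻¹U: row 0 first, T[0,4] = -(-6)/(-11) = -0.5455; later rows by forward substitution.
  T[0,:] = [+0.0000 -0.5455 -0.4545 -0.2727 -0.5455]
  T[1,:] = [+0.0000 +0.3273 -0.0273 +0.7636 +0.7273]
  T[2,:] = [+0.0000 +0.2836 +0.1764 +1.0618 -0.2364]
  T[3,:] = [+0.0000 +0.1236 -0.0770 +0.8218 +0.5636]
  T[4,:] = [+0.0000 +0.2482 +0.3418 +0.3041 -0.4568]
moduli |λ_i(T)| = 1.2354, 0.3549, 0.3549, 0.1578, 0.0000.
ρ = 1.2354; 1.2354 > 1 ⇒ diverges.

no, ρ = 1.2354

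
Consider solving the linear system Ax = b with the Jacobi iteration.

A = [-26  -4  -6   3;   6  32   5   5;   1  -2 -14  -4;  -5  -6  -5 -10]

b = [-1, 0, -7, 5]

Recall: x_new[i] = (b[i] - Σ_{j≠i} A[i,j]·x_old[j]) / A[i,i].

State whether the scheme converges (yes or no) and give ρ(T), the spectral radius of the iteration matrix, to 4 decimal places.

yes, ρ = 0.6090

Let D = diag(-26, 32, -14, -10); L, U the strict triangles.
Jacobi T = -D⁻¹(L+U): T[0,1] = -(-4)/(-26) = -0.1538; T[0,0] = 0.
  T[0,:] = [+0.0000  -0.1538  -0.2308  +0.1154]
  T[1,:] = [-0.1875  +0.0000  -0.1562  -0.1562]
  T[2,:] = [+0.0714  -0.1429  +0.0000  -0.2857]
  T[3,:] = [-0.5000  -0.6000  -0.5000  +0.0000]
|λ(T)| sorted: 0.6090, 0.2589, 0.2582, 0.2582.
ρ = 0.6090; 0.6090 < 1: convergent.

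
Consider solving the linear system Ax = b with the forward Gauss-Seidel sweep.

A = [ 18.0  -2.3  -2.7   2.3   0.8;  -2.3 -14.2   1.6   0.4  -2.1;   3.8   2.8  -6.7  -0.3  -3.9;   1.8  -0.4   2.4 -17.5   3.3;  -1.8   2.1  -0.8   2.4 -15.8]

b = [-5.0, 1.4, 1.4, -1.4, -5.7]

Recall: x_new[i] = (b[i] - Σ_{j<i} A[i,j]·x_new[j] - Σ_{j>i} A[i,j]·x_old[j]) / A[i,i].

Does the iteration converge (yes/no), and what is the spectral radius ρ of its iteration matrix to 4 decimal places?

Diagonal D = diag(18, -14.2, -6.7, -17.5, -15.8); L, U strict lower/upper.
GS T = -(D+L)⁻¹U: row 0 first, T[0,1] = -(-2.3)/(18) = +0.1278; later rows by forward substitution.
  T[0,:] = [+0.0000, +0.1278, +0.1500, -0.1278, -0.0444]
  T[1,:] = [+0.0000, -0.0207, +0.0884, +0.0489, -0.1407]
  T[2,:] = [+0.0000, +0.0638, +0.1220, -0.0968, -0.6661]
  T[3,:] = [+0.0000, +0.0224, +0.0301, -0.0275, +0.0959]
  T[4,:] = [+0.0000, -0.0171, -0.0069, +0.0218, +0.0347]
eigenvalue magnitudes: 0.1912, 0.0903, 0.0283, 0.0283, 0.0000.
spectral radius ρ = 0.1912; 0.1912 < 1: convergent.

yes, ρ = 0.1912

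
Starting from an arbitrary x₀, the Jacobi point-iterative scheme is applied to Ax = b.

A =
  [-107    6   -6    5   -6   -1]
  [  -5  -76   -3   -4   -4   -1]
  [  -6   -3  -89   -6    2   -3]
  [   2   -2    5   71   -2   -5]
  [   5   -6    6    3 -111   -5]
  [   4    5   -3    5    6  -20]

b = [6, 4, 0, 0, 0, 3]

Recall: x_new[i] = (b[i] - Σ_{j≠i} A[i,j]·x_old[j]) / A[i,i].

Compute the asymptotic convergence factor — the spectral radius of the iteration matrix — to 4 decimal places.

0.1655

Diagonal D = diag(-107, -76, -89, 71, -111, -20); L, U strict lower/upper.
T_J = -D⁻¹(L+U): T[3,1] = -(-2)/(71) = +0.0282; T[3,3] = 0.
  T[0,:] = [+0.0000  +0.0561  -0.0561  +0.0467  -0.0561  -0.0093]
  T[1,:] = [-0.0658  +0.0000  -0.0395  -0.0526  -0.0526  -0.0132]
  T[2,:] = [-0.0674  -0.0337  +0.0000  -0.0674  +0.0225  -0.0337]
  T[3,:] = [-0.0282  +0.0282  -0.0704  +0.0000  +0.0282  +0.0704]
  T[4,:] = [+0.0450  -0.0541  +0.0541  +0.0270  +0.0000  -0.0450]
  T[5,:] = [+0.2000  +0.2500  -0.1500  +0.2500  +0.3000  +0.0000]
|eigenvalues of T|: 0.1655, 0.1197, 0.1197, 0.0444, 0.0444, 0.0430.
ρ = 0.1655; 0.1655 < 1 ⇒ converges.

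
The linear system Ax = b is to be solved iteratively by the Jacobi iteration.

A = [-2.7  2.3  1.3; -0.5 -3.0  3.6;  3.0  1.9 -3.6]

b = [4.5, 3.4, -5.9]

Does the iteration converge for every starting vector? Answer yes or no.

Split A = D + L + U, D = diag(-2.7, -3, -3.6).
T_J = -D⁻¹(L+U): T[1,2] = -(3.6)/(-3) = +1.2000; T[1,1] = 0.
  T[0,:] = [+0.0000, +0.8519, +0.4815]
  T[1,:] = [-0.1667, +0.0000, +1.2000]
  T[2,:] = [+0.8333, +0.5278, +0.0000]
|λ(T)| sorted: 1.2426, 0.8071, 0.8071.
ρ(T) = max|λ| = 1.2426; 1.2426 > 1 ⇒ diverges.

no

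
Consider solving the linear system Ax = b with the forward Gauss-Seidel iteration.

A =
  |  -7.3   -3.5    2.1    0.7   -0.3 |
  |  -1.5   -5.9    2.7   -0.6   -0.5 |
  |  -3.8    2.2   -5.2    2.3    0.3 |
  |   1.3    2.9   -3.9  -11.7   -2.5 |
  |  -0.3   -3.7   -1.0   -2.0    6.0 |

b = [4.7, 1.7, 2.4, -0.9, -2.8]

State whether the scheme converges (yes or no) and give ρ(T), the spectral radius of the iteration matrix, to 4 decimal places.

Write A = D+L+U with D = diag(-7.3, -5.9, -5.2, -11.7, 6).
GS T = -(D+L)⁻¹U: row 0 first, T[0,4] = -(-0.3)/(-7.3) = -0.0411; later rows by forward substitution.
  T[0,:] = [+0.0000  -0.4795  +0.2877  +0.0959  -0.0411]
  T[1,:] = [+0.0000  +0.1219  +0.3845  -0.1261  -0.0743]
  T[2,:] = [+0.0000  +0.4019  -0.0476  +0.3189  +0.0563]
  T[3,:] = [+0.0000  -0.1570  +0.1431  -0.1269  -0.2554]
  T[4,:] = [+0.0000  +0.0658  +0.2913  -0.0621  -0.1236]
|roots of det(T-λI)|: 0.6252, 0.3975, 0.0646, 0.0646, 0.0000.
spectral radius ρ = 0.6252; 0.6252 < 1, so it converges for any x₀.

yes, ρ = 0.6252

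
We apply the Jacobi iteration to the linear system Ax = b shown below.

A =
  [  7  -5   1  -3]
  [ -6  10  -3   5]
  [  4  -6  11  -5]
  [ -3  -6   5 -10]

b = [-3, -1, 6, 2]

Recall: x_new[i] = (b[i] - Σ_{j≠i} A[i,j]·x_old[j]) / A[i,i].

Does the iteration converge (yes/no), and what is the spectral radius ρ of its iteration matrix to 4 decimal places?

Split A = D + L + U, D = diag(7, 10, 11, -10).
T_J = -D⁻¹(L+U): T[3,0] = -(-3)/(-10) = -0.3000; T[3,3] = 0.
  T[0,:] = [+0.0000  +0.7143  -0.1429  +0.4286]
  T[1,:] = [+0.6000  +0.0000  +0.3000  -0.5000]
  T[2,:] = [-0.3636  +0.5455  +0.0000  +0.4545]
  T[3,:] = [-0.3000  -0.6000  +0.5000  +0.0000]
moduli |λ_i(T)| = 1.2050, 0.7258, 0.2476, 0.2476.
ρ(T) = max|λ| = 1.2050; 1.2050 > 1, so it fails to converge.

no, ρ = 1.2050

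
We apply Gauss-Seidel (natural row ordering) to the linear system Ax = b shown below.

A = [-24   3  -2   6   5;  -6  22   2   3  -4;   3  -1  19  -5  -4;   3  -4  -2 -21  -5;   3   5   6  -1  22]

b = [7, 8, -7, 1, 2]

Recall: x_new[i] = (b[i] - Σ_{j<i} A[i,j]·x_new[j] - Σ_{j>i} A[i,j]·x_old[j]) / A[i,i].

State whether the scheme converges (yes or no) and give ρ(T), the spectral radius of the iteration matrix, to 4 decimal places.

Write A = D+L+U with D = diag(-24, 22, 19, -21, 22).
Gauss-Seidel: T = -(D+L)⁻¹U, row 0 first, T[0,1] = -(3)/(-24) = +0.1250; later rows by forward substitution.
  T[0,:] = [+0.0000  +0.1250  -0.0833  +0.2500  +0.2083]
  T[1,:] = [+0.0000  +0.0341  -0.1136  -0.0682  +0.2386]
  T[2,:] = [+0.0000  -0.0179  +0.0072  +0.2201  +0.1902]
  T[3,:] = [+0.0000  +0.0131  +0.0091  +0.0277  -0.2719]
  T[4,:] = [+0.0000  -0.0193  +0.0356  -0.0774  -0.1469]
|eigenvalues of T|: 0.2626, 0.1331, 0.1331, 0.0209, 0.0000.
spectral radius ρ = 0.2626; 0.2626 < 1 ⇒ converges.

yes, ρ = 0.2626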